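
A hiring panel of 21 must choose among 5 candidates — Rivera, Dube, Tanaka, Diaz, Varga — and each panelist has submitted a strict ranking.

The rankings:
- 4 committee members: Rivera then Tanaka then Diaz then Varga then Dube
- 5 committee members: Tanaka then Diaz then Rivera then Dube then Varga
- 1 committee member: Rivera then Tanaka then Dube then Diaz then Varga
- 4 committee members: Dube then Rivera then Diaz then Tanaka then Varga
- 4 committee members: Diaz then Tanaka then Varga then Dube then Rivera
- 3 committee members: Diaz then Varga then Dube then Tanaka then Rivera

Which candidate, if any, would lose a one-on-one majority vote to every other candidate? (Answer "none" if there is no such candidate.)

Head-to-head results (21 committee members):
Rivera vs Dube: Rivera is ranked higher on 4+5+1 = 10 ballots, Dube on 11. Dube wins 11–10.
Rivera vs Tanaka: Tanaka wins 12–9.
Rivera vs Diaz: Diaz wins 12–9.
Rivera vs Varga: Rivera, 14–7.
Dube vs Tanaka: Dube is ranked higher on 4+3 = 7 ballots, Tanaka on 14. Tanaka wins 14–7.
Dube vs Diaz: 5 to 16, Diaz.
Dube vs Varga: Dube preferred on 5+1+4 = 10 ballots; Varga wins 11–10.
Tanaka–Diaz: Diaz 11–10.
Tanaka vs Varga: Tanaka, 18–3.
Diaz–Varga: Diaz 21–0.
Every candidate wins at least one matchup (Rivera beats Varga; Dube beats Rivera; Tanaka beats Rivera; Diaz beats Rivera; Varga beats Dube), so there is no Condorcet loser.

none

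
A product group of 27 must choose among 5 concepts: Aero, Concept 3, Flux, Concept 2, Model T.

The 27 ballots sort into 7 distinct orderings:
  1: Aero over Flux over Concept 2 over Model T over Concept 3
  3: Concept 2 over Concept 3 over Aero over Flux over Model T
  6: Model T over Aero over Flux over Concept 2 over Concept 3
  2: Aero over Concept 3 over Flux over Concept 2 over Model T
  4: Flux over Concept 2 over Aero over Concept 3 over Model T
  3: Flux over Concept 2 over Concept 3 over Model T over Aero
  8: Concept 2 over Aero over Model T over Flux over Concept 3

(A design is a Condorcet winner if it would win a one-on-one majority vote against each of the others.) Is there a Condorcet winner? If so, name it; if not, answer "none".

none

Head-to-head results (27 engineers):
Aero–Concept 3: Aero 21–6.
Aero vs Flux: 1+3+6+2+8 = 20 for Aero, 7 for Flux — Aero by 20–7.
Aero vs Concept 2: 1+6+2 = 9 for Aero, 18 for Concept 2 — Concept 2 by 18–9.
Aero–Model T: Aero 18–9.
Concept 3 vs Flux: Flux, 22–5.
Concept 3 vs Concept 2: Concept 2 wins 25–2.
Concept 3 vs Model T: Concept 3 preferred on 3+2+4+3 = 12 ballots; Model T wins 15–12.
Flux vs Concept 2: Flux preferred on 1+6+2+4+3 = 16 ballots; Flux wins 16–11.
Flux vs Model T: Flux is ranked higher on 1+3+2+4+3 = 13 ballots, Model T on 14. Model T wins 14–13.
Concept 2 vs Model T: Concept 2 wins 21–6.
Every design loses at least once (Aero loses to Concept 2; Concept 3 loses to Aero; Flux loses to Aero; Concept 2 loses to Flux; Model T loses to Aero). The majority relation contains the cycle Aero beats Flux beats Concept 2 beats Aero, so there is no Condorcet winner.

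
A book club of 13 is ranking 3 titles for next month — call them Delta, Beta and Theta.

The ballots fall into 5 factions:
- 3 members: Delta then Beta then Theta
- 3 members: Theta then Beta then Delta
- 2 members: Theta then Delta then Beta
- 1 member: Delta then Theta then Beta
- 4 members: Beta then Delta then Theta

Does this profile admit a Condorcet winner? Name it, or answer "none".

Beta

Check each pair by majority over 13 ballots:
Delta vs Beta: 6 to 7, Beta.
Delta vs Theta: Delta is ranked higher on 3+1+4 = 8 ballots, Theta on 5. Delta wins 8–5.
Beta vs Theta: 7 to 6, Beta.
Only Beta has no losses; Beta is the Condorcet winner.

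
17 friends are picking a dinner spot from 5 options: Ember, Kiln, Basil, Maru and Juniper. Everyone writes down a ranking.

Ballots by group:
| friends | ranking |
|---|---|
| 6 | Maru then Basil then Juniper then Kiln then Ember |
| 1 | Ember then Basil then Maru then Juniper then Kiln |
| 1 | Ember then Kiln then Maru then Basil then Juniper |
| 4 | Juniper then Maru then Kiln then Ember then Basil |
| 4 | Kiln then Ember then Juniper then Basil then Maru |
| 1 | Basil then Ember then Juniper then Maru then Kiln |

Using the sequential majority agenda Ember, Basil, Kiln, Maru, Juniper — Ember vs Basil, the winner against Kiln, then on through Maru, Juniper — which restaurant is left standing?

Juniper

Round 1: Ember vs Basil — 10–7, Ember advances.
Round 2: Ember vs Kiln — 3–14, Kiln advances.
Round 3: Kiln vs Maru — 5–12, Maru advances.
Round 4: Maru vs Juniper — 8–9, Juniper advances.
The agenda winner is Juniper.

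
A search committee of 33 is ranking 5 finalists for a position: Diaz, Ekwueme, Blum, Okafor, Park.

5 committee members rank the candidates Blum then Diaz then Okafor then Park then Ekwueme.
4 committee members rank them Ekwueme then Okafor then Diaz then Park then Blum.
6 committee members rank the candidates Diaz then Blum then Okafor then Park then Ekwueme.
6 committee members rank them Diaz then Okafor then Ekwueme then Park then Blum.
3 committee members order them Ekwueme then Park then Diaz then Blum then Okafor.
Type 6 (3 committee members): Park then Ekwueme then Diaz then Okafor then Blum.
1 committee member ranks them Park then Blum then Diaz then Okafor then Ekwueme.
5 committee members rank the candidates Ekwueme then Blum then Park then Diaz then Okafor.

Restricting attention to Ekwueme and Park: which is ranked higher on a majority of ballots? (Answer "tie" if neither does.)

Ballots ranking Ekwueme above Park: 4 + 6 + 3 + 5 = 18.
Ballots ranking Park above Ekwueme: 33 − 18 = 15.
Ekwueme wins the head-to-head 18–15.

Ekwueme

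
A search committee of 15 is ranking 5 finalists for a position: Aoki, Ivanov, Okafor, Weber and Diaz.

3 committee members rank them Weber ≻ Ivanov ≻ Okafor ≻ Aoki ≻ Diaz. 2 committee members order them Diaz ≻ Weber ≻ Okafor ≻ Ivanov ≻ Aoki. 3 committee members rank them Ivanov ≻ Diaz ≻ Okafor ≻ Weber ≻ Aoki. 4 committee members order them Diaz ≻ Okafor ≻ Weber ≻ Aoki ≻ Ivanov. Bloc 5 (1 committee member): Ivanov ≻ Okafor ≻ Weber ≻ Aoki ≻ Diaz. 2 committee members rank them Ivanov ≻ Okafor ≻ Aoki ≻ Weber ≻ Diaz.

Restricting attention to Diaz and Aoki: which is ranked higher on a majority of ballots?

Diaz

Ballots ranking Diaz above Aoki: 2 + 3 + 4 = 9.
Ballots ranking Aoki above Diaz: 15 − 9 = 6.
Diaz wins the head-to-head 9–6.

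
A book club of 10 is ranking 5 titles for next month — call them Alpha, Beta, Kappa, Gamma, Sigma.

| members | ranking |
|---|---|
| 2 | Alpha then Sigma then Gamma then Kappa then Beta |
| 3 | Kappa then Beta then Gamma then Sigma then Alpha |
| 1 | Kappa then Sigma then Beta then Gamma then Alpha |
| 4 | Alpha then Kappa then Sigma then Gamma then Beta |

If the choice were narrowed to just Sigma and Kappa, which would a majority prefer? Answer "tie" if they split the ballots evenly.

Ballots ranking Sigma above Kappa: 2.
Ballots ranking Kappa above Sigma: 10 − 2 = 8.
Kappa wins the head-to-head 8–2.

Kappa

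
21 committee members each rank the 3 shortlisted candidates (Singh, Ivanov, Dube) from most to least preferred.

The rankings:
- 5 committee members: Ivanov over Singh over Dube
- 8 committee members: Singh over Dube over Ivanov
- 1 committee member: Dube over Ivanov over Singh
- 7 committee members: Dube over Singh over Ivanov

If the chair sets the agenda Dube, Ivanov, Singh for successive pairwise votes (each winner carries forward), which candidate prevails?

Round 1: Dube vs Ivanov — 16–5, Dube advances.
Round 2: Dube vs Singh — 8–13, Singh advances.
Singh survives the agenda.

Singh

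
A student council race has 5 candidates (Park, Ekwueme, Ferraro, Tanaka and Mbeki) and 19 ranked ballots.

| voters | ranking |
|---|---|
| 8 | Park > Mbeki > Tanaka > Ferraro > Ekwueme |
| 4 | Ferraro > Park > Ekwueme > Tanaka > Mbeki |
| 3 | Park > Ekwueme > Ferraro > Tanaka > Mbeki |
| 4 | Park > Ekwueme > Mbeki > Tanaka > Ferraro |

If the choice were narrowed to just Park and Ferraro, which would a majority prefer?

Park

Ballots ranking Park above Ferraro: 8 + 3 + 4 = 15.
Ballots ranking Ferraro above Park: 19 − 15 = 4.
Park wins the head-to-head 15–4.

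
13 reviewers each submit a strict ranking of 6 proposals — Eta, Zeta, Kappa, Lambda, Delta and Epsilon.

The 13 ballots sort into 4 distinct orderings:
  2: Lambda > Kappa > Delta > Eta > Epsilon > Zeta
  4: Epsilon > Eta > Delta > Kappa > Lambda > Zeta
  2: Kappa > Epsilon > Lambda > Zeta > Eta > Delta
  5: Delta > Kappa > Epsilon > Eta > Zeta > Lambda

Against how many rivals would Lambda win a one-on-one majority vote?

1

Lambda against each rival (13 reviewers):
Lambda vs Eta: 4 to 9, Eta.
Lambda–Zeta: Lambda 8–5.
Lambda vs Kappa: Kappa wins 11–2.
Lambda vs Delta: Lambda preferred on 2+2 = 4 ballots; Delta wins 9–4.
Lambda vs Epsilon: Lambda is ranked higher on 2 ballots, Epsilon on 11. Epsilon wins 11–2.
Lambda beats Zeta; loses to Eta, Kappa, Delta, Epsilon — 1 pairwise win.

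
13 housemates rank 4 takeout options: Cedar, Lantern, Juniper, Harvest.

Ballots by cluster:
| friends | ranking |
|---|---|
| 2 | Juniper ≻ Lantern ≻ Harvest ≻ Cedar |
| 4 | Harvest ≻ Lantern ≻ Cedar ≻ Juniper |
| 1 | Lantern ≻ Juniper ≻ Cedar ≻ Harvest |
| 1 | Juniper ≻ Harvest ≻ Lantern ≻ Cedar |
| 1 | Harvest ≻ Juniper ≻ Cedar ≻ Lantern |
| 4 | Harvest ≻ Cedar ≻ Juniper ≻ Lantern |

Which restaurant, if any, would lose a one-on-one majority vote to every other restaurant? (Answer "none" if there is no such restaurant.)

Head-to-head results (13 friends):
Cedar vs Lantern: Lantern, 8–5.
Cedar vs Juniper: Cedar, 8–5.
Cedar vs Harvest: Harvest wins 12–1.
Lantern–Juniper: Juniper 8–5.
Lantern vs Harvest: 2+1 = 3 for Lantern, 10 for Harvest — Harvest by 10–3.
Juniper vs Harvest: 2+1+1 = 4 for Juniper, 9 for Harvest — Harvest by 9–4.
No restaurant is winless: Cedar beats Juniper; Lantern beats Cedar; Juniper beats Lantern; Harvest beats Cedar. There is no Condorcet loser.

none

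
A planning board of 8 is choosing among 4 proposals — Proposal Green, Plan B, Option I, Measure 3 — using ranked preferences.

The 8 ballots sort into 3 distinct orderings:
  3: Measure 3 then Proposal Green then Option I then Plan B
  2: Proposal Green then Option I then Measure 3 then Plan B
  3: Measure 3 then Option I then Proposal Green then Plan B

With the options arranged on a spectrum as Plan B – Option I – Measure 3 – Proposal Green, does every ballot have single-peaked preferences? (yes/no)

Axis positions: Plan B=1, Option I=2, Measure 3=3, Proposal Green=4.
Group 1 (peak Measure 3 at position 3): ranking walks positions 3-4-2-1, expanding outward from the peak — single-peaked.
Group 2: ranking walks positions 4-2-3-1; Option I is ranked above Measure 3 even though Measure 3 lies between Option I and the peak Proposal Green on the axis — preferences dip and rise again. Not single-peaked.
Group 3 (peak Measure 3 at position 3): ranking walks positions 3-2-4-1, expanding outward from the peak — single-peaked.
Group 2 violates single-peakedness, so the profile is not single-peaked on this axis.

no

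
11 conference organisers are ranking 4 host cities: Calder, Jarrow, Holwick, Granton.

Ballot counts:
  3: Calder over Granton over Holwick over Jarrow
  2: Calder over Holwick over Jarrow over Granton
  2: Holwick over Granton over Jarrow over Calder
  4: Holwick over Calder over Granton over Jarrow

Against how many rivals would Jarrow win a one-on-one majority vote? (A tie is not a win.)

0

Jarrow against each rival (11 organisers):
Jarrow vs Calder: 2 for Jarrow, 9 for Calder — Calder by 9–2.
Jarrow vs Holwick: Holwick wins 11–0.
Jarrow vs Granton: Granton, 9–2.
Jarrow beats no one; loses to Calder, Holwick, Granton — 0 pairwise wins.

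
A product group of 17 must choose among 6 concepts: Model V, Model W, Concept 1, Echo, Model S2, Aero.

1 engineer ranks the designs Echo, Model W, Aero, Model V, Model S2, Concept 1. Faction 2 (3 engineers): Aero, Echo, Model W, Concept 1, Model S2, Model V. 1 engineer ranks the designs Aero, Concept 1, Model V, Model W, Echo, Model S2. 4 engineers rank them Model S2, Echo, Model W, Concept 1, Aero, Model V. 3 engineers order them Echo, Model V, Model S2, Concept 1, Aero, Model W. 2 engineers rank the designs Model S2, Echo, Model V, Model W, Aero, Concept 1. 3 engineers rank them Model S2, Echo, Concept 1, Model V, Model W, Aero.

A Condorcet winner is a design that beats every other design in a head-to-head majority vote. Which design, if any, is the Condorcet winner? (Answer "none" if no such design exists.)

Model S2

Pairwise majorities:
Model V–Model W: Model V 9–8.
Model V vs Concept 1: 1+3+2 = 6 for Model V, 11 for Concept 1 — Concept 1 by 11–6.
Model V vs Echo: 1 for Model V, 16 for Echo — Echo by 16–1.
Model V vs Model S2: 5 to 12, Model S2.
Model V vs Aero: 8 to 9, Aero.
Model W vs Concept 1: 1+3+4+2 = 10 for Model W, 7 for Concept 1 — Model W by 10–7.
Model W vs Echo: Echo wins 16–1.
Model W vs Model S2: 5 to 12, Model S2.
Model W vs Aero: 1+4+2+3 = 10 for Model W, 7 for Aero — Model W by 10–7.
Concept 1 vs Echo: Echo, 16–1.
Concept 1 vs Model S2: Model S2, 13–4.
Concept 1 vs Aero: 4+3+3 = 10 for Concept 1, 7 for Aero — Concept 1 by 10–7.
Echo vs Model S2: Model S2, 9–8.
Echo vs Aero: Echo, 13–4.
Model S2 vs Aero: 12 to 5, Model S2.
Model S2 defeats every rival head-to-head and is the Condorcet winner.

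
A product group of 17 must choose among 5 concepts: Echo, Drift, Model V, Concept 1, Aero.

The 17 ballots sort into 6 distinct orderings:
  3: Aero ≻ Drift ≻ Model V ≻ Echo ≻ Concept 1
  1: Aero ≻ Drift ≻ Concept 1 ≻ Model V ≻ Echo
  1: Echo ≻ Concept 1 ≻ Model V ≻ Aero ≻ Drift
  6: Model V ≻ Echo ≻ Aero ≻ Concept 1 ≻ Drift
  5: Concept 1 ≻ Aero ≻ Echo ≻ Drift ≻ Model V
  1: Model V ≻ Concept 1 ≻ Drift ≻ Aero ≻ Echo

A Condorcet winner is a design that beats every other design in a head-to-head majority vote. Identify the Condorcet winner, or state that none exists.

Aero

Check each pair by majority over 17 ballots:
Echo vs Drift: Echo preferred on 1+6+5 = 12 ballots; Echo wins 12–5.
Echo vs Model V: Echo is ranked higher on 1+5 = 6 ballots, Model V on 11. Model V wins 11–6.
Echo vs Concept 1: 3+1+6 = 10 for Echo, 7 for Concept 1 — Echo by 10–7.
Echo vs Aero: 1+6 = 7 for Echo, 10 for Aero — Aero by 10–7.
Drift vs Model V: Drift preferred on 3+1+5 = 9 ballots; Drift wins 9–8.
Drift vs Concept 1: Drift is ranked higher on 3+1 = 4 ballots, Concept 1 on 13. Concept 1 wins 13–4.
Drift vs Aero: 1 to 16, Aero.
Model V vs Concept 1: 10 to 7, Model V.
Model V vs Aero: 1+6+1 = 8 for Model V, 9 for Aero — Aero by 9–8.
Concept 1 vs Aero: Concept 1 preferred on 1+5+1 = 7 ballots; Aero wins 10–7.
Aero beats each of Echo, Drift, Model V, Concept 1 — Aero is the Condorcet winner.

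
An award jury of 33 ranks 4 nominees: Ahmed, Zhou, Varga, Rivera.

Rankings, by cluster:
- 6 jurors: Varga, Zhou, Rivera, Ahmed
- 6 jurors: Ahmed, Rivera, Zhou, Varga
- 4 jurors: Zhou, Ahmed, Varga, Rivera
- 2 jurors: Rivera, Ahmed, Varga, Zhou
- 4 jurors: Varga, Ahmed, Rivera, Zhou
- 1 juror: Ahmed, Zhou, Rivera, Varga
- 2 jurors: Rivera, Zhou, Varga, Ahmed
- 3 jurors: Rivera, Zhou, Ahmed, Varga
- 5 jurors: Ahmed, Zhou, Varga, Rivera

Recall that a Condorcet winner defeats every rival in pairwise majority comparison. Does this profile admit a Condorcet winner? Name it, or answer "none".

Pairwise majorities:
Ahmed vs Zhou: Ahmed, 18–15.
Ahmed vs Varga: Ahmed, 21–12.
Ahmed vs Rivera: Ahmed, 20–13.
Zhou vs Varga: Zhou, 21–12.
Zhou–Rivera: Rivera 17–16.
Varga vs Rivera: Varga wins 19–14.
Ahmed wins every pairwise contest, so Ahmed is the Condorcet winner.

Ahmed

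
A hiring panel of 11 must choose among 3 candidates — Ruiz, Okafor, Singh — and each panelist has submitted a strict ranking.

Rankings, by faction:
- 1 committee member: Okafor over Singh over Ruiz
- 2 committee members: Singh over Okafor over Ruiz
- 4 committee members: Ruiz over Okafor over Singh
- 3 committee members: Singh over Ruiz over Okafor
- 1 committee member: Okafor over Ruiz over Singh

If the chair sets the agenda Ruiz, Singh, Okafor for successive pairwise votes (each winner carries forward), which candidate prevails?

Round 1: Ruiz vs Singh — 5–6, Singh advances.
Round 2: Singh vs Okafor — 5–6, Okafor advances.
The agenda winner is Okafor.

Okafor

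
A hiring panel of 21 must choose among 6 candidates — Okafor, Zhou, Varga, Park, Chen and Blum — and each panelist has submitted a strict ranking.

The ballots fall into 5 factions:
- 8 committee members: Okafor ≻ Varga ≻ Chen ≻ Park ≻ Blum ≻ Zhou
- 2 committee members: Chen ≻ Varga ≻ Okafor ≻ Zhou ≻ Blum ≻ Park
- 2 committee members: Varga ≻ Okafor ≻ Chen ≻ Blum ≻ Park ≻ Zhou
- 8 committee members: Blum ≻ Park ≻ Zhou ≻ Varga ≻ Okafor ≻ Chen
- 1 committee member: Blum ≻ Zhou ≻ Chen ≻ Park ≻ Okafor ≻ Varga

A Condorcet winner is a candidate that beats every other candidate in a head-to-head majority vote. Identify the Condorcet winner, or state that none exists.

Varga

Pairwise majorities:
Okafor vs Zhou: Okafor preferred on 8+2+2 = 12 ballots; Okafor wins 12–9.
Okafor vs Varga: Okafor preferred on 8+1 = 9 ballots; Varga wins 12–9.
Okafor vs Park: Okafor wins 12–9.
Okafor vs Chen: 8+2+8 = 18 for Okafor, 3 for Chen — Okafor by 18–3.
Okafor vs Blum: 8+2+2 = 12 for Okafor, 9 for Blum — Okafor by 12–9.
Zhou vs Varga: Varga, 12–9.
Zhou vs Park: Park wins 18–3.
Zhou–Chen: Chen 12–9.
Zhou vs Blum: Blum, 19–2.
Varga vs Park: Varga, 12–9.
Varga vs Chen: Varga, 18–3.
Varga vs Blum: 8+2+2 = 12 for Varga, 9 for Blum — Varga by 12–9.
Park–Chen: Chen 13–8.
Park vs Blum: Blum wins 13–8.
Chen–Blum: Chen 12–9.
Varga beats each of Okafor, Zhou, Park, Chen, Blum — Varga is the Condorcet winner.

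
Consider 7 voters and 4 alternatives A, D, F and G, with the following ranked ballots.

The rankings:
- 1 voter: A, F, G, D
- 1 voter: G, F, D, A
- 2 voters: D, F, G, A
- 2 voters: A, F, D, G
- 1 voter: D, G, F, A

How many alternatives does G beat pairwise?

G against each rival (7 voters):
G vs A: 1+2+1 = 4 for G, 3 for A — G by 4–3.
G vs D: D wins 5–2.
G vs F: F, 5–2.
G beats A; loses to D, F — 1 pairwise win.

1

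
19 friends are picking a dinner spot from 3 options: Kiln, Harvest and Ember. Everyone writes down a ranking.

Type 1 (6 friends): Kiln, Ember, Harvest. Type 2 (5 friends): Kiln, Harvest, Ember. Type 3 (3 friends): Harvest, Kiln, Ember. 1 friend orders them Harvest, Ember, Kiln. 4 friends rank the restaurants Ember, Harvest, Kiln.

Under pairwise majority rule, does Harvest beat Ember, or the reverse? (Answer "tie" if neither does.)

Ballots ranking Harvest above Ember: 5 + 3 + 1 = 9.
Ballots ranking Ember above Harvest: 19 − 9 = 10.
Ember wins the head-to-head 10–9.

Ember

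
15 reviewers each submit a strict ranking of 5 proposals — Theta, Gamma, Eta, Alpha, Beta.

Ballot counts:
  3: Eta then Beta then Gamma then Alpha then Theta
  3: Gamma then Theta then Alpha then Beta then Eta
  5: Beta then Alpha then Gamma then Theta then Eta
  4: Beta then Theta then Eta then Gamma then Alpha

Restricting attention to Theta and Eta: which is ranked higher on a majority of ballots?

Ballots ranking Theta above Eta: 3 + 5 + 4 = 12.
Ballots ranking Eta above Theta: 15 − 12 = 3.
Theta wins the head-to-head 12–3.

Theta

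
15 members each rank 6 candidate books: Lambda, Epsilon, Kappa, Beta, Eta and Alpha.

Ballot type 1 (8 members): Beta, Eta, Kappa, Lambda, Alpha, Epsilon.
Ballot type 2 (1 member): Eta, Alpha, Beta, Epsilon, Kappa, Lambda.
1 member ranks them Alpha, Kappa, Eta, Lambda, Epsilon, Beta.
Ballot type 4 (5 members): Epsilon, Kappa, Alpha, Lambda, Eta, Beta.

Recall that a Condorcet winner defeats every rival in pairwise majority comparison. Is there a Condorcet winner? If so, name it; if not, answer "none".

Beta

Pairwise majorities:
Lambda vs Epsilon: 9 to 6, Lambda.
Lambda vs Kappa: Lambda preferred on 0 ballots; Kappa wins 15–0.
Lambda vs Beta: 1+5 = 6 for Lambda, 9 for Beta — Beta by 9–6.
Lambda vs Eta: 5 to 10, Eta.
Lambda vs Alpha: Lambda preferred on 8 ballots; Lambda wins 8–7.
Epsilon vs Kappa: 1+5 = 6 for Epsilon, 9 for Kappa — Kappa by 9–6.
Epsilon vs Beta: Epsilon is ranked higher on 1+5 = 6 ballots, Beta on 9. Beta wins 9–6.
Epsilon vs Eta: 5 to 10, Eta.
Epsilon vs Alpha: Epsilon is ranked higher on 5 ballots, Alpha on 10. Alpha wins 10–5.
Kappa vs Beta: Kappa is ranked higher on 1+5 = 6 ballots, Beta on 9. Beta wins 9–6.
Kappa vs Eta: 1+5 = 6 for Kappa, 9 for Eta — Eta by 9–6.
Kappa vs Alpha: 8+5 = 13 for Kappa, 2 for Alpha — Kappa by 13–2.
Beta vs Eta: Beta is ranked higher on 8 ballots, Eta on 7. Beta wins 8–7.
Beta vs Alpha: 8 to 7, Beta.
Eta vs Alpha: 9 to 6, Eta.
Beta beats each of Lambda, Epsilon, Kappa, Eta, Alpha — Beta is the Condorcet winner.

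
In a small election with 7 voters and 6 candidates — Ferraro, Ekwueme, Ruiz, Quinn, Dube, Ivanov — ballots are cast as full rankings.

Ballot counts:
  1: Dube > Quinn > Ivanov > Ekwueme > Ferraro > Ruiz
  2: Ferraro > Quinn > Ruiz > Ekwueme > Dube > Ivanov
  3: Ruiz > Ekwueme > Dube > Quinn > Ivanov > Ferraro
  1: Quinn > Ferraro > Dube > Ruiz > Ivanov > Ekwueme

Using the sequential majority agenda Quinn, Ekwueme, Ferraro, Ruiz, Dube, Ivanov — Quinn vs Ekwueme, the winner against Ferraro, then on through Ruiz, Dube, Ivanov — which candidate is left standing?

Dube

Round 1: Quinn vs Ekwueme — 4–3, Quinn advances.
Round 2: Quinn vs Ferraro — 5–2, Quinn advances.
Round 3: Quinn vs Ruiz — 4–3, Quinn advances.
Round 4: Quinn vs Dube — 3–4, Dube advances.
Round 5: Dube vs Ivanov — 7–0, Dube advances.
The agenda winner is Dube.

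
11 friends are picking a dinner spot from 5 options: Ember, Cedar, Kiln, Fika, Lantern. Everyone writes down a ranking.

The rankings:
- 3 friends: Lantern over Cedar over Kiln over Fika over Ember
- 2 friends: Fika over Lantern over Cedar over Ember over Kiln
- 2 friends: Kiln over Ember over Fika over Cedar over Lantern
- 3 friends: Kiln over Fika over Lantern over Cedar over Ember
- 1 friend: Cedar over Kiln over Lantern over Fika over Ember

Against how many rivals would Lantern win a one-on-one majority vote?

2

Lantern against each rival (11 friends):
Lantern–Ember: Lantern 9–2.
Lantern vs Cedar: Lantern preferred on 3+2+3 = 8 ballots; Lantern wins 8–3.
Lantern vs Kiln: 3+2 = 5 for Lantern, 6 for Kiln — Kiln by 6–5.
Lantern–Fika: Fika 7–4.
Lantern beats Ember, Cedar; loses to Kiln, Fika — 2 pairwise wins.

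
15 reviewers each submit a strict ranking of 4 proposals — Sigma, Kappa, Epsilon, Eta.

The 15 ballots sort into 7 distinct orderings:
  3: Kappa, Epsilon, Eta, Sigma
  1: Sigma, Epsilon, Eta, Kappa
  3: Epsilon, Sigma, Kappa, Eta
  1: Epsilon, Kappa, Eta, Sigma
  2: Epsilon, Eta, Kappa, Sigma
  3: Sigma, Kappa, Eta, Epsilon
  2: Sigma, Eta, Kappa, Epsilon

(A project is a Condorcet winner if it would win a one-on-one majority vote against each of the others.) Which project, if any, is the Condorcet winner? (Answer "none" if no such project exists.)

none

Check each pair by majority over 15 ballots:
Sigma vs Kappa: Sigma preferred on 1+3+3+2 = 9 ballots; Sigma wins 9–6.
Sigma vs Epsilon: Sigma preferred on 1+3+2 = 6 ballots; Epsilon wins 9–6.
Sigma vs Eta: 9 to 6, Sigma.
Kappa vs Epsilon: 8 to 7, Kappa.
Kappa vs Eta: 3+3+1+3 = 10 for Kappa, 5 for Eta — Kappa by 10–5.
Epsilon vs Eta: Epsilon preferred on 3+1+3+1+2 = 10 ballots; Epsilon wins 10–5.
Each project drops at least one matchup (Sigma loses to Epsilon; Kappa loses to Sigma; Epsilon loses to Kappa; Eta loses to Sigma); the cycle Sigma > Kappa > Epsilon > Sigma rules out a Condorcet winner.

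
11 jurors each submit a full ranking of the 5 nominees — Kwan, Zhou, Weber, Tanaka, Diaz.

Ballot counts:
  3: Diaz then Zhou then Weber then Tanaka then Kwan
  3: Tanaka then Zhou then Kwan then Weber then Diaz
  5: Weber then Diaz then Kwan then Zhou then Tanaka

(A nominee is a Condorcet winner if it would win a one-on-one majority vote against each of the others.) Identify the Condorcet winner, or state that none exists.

none

Check each pair by majority over 11 ballots:
Kwan–Zhou: Zhou 6–5.
Kwan vs Weber: Kwan is ranked higher on 3 ballots, Weber on 8. Weber wins 8–3.
Kwan–Tanaka: Tanaka 6–5.
Kwan vs Diaz: 3 to 8, Diaz.
Zhou vs Weber: Zhou is ranked higher on 3+3 = 6 ballots, Weber on 5. Zhou wins 6–5.
Zhou vs Tanaka: Zhou wins 8–3.
Zhou vs Diaz: Diaz wins 8–3.
Weber vs Tanaka: Weber wins 8–3.
Weber vs Diaz: Weber preferred on 3+5 = 8 ballots; Weber wins 8–3.
Tanaka vs Diaz: 3 to 8, Diaz.
No nominee is unbeaten: Kwan loses to Zhou; Zhou loses to Diaz; Weber loses to Zhou; Tanaka loses to Zhou; Diaz loses to Weber. In particular Zhou beats Weber beats Diaz beats Zhou is a majority cycle — no Condorcet winner exists.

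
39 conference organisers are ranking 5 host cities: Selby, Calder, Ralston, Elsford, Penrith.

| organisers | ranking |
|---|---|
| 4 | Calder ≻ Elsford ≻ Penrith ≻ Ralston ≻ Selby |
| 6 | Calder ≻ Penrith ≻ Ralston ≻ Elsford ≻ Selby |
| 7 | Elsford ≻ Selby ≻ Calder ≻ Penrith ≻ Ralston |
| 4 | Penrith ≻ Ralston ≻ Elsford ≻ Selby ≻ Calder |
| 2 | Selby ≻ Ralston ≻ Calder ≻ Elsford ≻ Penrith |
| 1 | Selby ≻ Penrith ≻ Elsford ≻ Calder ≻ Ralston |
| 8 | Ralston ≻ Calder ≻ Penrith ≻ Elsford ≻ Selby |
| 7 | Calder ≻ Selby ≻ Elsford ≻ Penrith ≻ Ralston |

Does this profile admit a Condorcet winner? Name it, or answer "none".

Head-to-head results (39 organisers):
Selby vs Calder: Calder, 25–14.
Selby vs Ralston: Ralston, 22–17.
Selby vs Elsford: Elsford, 29–10.
Selby vs Penrith: Penrith, 22–17.
Calder–Ralston: Calder 25–14.
Calder vs Elsford: Calder, 27–12.
Calder–Penrith: Calder 34–5.
Ralston–Elsford: Ralston 20–19.
Ralston vs Penrith: Penrith wins 29–10.
Elsford vs Penrith: Elsford wins 20–19.
Calder beats each of Selby, Ralston, Elsford, Penrith — Calder is the Condorcet winner.

Calder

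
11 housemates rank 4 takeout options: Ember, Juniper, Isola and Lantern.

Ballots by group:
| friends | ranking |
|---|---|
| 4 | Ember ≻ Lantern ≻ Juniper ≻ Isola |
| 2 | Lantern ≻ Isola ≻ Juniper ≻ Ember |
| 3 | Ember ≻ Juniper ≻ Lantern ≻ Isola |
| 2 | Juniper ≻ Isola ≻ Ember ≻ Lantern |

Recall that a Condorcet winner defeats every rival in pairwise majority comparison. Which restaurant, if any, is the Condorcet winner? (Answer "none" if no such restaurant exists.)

Pairwise majorities:
Ember vs Juniper: Ember wins 7–4.
Ember–Isola: Ember 7–4.
Ember–Lantern: Ember 9–2.
Juniper–Isola: Juniper 9–2.
Juniper–Lantern: Lantern 6–5.
Isola–Lantern: Lantern 9–2.
Ember wins every pairwise contest, so Ember is the Condorcet winner.

Ember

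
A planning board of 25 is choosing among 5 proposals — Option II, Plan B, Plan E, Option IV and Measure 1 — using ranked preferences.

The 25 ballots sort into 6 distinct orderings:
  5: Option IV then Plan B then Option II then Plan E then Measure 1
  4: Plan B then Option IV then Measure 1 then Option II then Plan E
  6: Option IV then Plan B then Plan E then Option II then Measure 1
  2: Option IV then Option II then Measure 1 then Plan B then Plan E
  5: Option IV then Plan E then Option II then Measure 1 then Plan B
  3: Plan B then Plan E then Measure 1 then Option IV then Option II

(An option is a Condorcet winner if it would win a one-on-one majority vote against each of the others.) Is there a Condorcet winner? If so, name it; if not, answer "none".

Option IV

Head-to-head results (25 council members):
Option II vs Plan B: Option II is ranked higher on 2+5 = 7 ballots, Plan B on 18. Plan B wins 18–7.
Option II vs Plan E: 5+4+2 = 11 for Option II, 14 for Plan E — Plan E by 14–11.
Option II vs Option IV: 0 to 25, Option IV.
Option II vs Measure 1: 5+6+2+5 = 18 for Option II, 7 for Measure 1 — Option II by 18–7.
Plan B vs Plan E: 5+4+6+2+3 = 20 for Plan B, 5 for Plan E — Plan B by 20–5.
Plan B vs Option IV: Plan B is ranked higher on 4+3 = 7 ballots, Option IV on 18. Option IV wins 18–7.
Plan B–Measure 1: Plan B 18–7.
Plan E–Option IV: Option IV 22–3.
Plan E vs Measure 1: Plan E wins 19–6.
Option IV vs Measure 1: 22 to 3, Option IV.
Option IV defeats every rival head-to-head and is the Condorcet winner.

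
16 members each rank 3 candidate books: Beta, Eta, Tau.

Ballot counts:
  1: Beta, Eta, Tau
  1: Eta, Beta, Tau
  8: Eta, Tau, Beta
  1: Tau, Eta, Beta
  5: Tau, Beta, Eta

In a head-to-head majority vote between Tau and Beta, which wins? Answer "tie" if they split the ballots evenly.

Tau

Ballots ranking Tau above Beta: 8 + 1 + 5 = 14.
Ballots ranking Beta above Tau: 16 − 14 = 2.
Tau wins the head-to-head 14–2.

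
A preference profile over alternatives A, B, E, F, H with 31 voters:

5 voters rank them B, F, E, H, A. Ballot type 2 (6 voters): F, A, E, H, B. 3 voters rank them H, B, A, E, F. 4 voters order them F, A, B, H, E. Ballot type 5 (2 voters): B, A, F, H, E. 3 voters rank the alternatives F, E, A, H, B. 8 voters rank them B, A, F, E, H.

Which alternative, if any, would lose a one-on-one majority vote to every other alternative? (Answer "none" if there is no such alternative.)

Pairwise majorities:
A vs B: A is ranked higher on 6+4+3 = 13 ballots, B on 18. B wins 18–13.
A vs E: A wins 23–8.
A–F: F 18–13.
A vs H: 23 to 8, A.
B vs E: 22 to 9, B.
B vs F: 18 to 13, B.
B vs H: B is ranked higher on 5+4+2+8 = 19 ballots, H on 12. B wins 19–12.
E vs F: F, 28–3.
E vs H: 22 to 9, E.
F vs H: 28 to 3, F.
H loses to every other alternative — it is the Condorcet loser.

H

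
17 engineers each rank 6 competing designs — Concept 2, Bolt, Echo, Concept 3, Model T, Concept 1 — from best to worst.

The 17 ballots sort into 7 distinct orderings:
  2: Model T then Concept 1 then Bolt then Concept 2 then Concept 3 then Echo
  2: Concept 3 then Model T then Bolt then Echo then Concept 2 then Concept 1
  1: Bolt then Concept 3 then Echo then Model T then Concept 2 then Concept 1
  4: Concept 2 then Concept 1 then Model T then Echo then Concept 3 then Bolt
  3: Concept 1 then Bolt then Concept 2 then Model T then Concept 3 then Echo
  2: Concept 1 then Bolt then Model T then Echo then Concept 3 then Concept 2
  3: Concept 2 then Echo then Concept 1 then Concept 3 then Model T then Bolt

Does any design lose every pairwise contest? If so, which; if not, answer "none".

Pairwise majorities:
Concept 2 vs Bolt: Concept 2 is ranked higher on 4+3 = 7 ballots, Bolt on 10. Bolt wins 10–7.
Concept 2 vs Echo: 12 to 5, Concept 2.
Concept 2–Concept 3: Concept 2 12–5.
Concept 2 vs Model T: Concept 2 wins 10–7.
Concept 2 vs Concept 1: Concept 2 preferred on 2+1+4+3 = 10 ballots; Concept 2 wins 10–7.
Bolt vs Echo: Bolt is ranked higher on 2+2+1+3+2 = 10 ballots, Echo on 7. Bolt wins 10–7.
Bolt vs Concept 3: Concept 3, 9–8.
Bolt vs Model T: 1+3+2 = 6 for Bolt, 11 for Model T — Model T by 11–6.
Bolt vs Concept 1: Concept 1, 14–3.
Echo vs Concept 3: Echo, 9–8.
Echo vs Model T: Model T, 13–4.
Echo vs Concept 1: Echo preferred on 2+1+3 = 6 ballots; Concept 1 wins 11–6.
Concept 3 vs Model T: Concept 3 is ranked higher on 2+1+3 = 6 ballots, Model T on 11. Model T wins 11–6.
Concept 3 vs Concept 1: Concept 1 wins 14–3.
Model T vs Concept 1: 2+2+1 = 5 for Model T, 12 for Concept 1 — Concept 1 by 12–5.
No design is winless: Concept 2 beats Echo; Bolt beats Concept 2; Echo beats Concept 3; Concept 3 beats Bolt; Model T beats Bolt; Concept 1 beats Bolt. There is no Condorcet loser.

none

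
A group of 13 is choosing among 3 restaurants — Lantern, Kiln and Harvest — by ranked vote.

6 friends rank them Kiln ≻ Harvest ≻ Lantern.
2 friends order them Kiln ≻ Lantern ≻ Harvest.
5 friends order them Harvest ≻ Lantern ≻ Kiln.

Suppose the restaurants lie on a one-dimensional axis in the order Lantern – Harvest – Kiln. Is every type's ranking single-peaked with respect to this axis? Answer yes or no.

Axis positions: Lantern=1, Harvest=2, Kiln=3.
Type 1 (peak Kiln at position 3): ranking walks positions 3-2-1, expanding outward from the peak — single-peaked.
Type 2: ranking walks positions 3-1-2; Lantern is ranked above Harvest even though Harvest lies between Lantern and the peak Kiln on the axis — preferences dip and rise again. Not single-peaked.
Type 3 (peak Harvest at position 2): ranking walks positions 2-1-3, expanding outward from the peak — single-peaked.
Type 2 violates single-peakedness, so the profile is not single-peaked on this axis.

no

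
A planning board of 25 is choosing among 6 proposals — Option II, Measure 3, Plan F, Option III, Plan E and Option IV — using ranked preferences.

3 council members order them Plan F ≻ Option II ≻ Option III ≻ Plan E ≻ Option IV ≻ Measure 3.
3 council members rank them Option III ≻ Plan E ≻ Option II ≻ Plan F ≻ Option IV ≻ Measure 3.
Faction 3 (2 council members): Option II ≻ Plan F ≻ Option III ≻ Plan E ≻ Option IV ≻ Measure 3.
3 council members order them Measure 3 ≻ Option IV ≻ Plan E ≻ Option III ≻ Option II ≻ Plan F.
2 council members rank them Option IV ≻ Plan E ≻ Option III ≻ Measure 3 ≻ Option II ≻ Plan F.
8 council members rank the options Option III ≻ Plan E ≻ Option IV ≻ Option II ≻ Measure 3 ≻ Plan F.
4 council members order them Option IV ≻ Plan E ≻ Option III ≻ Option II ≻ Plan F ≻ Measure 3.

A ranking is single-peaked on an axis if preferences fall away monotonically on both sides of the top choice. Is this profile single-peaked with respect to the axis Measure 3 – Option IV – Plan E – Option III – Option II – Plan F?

Axis positions: Measure 3=1, Option IV=2, Plan E=3, Option III=4, Option II=5, Plan F=6.
Faction 1 (peak Plan F at position 6): ranking walks positions 6-5-4-3-2-1, expanding outward from the peak — single-peaked.
Faction 2 (peak Option III at position 4): ranking walks positions 4-3-5-6-2-1, expanding outward from the peak — single-peaked.
Faction 3 (peak Option II at position 5): ranking walks positions 5-6-4-3-2-1, expanding outward from the peak — single-peaked.
Faction 4 (peak Measure 3 at position 1): ranking walks positions 1-2-3-4-5-6, expanding outward from the peak — single-peaked.
Faction 5 (peak Option IV at position 2): ranking walks positions 2-3-4-1-5-6, expanding outward from the peak — single-peaked.
Faction 6 (peak Option III at position 4): ranking walks positions 4-3-2-5-1-6, expanding outward from the peak — single-peaked.
Faction 7 (peak Option IV at position 2): ranking walks positions 2-3-4-5-6-1, expanding outward from the peak — single-peaked.
Every ranking is single-peaked on this axis.

yes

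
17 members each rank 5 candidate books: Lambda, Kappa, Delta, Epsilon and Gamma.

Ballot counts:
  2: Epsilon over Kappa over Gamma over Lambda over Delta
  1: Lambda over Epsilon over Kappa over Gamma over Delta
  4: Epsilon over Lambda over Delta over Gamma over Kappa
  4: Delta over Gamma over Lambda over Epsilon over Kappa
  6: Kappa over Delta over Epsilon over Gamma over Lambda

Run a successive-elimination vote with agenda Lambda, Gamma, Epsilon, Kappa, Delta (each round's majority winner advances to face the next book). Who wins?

Round 1: Lambda vs Gamma — 5–12, Gamma advances.
Round 2: Gamma vs Epsilon — 4–13, Epsilon advances.
Round 3: Epsilon vs Kappa — 11–6, Epsilon advances.
Round 4: Epsilon vs Delta — 7–10, Delta advances.
The agenda winner is Delta.

Delta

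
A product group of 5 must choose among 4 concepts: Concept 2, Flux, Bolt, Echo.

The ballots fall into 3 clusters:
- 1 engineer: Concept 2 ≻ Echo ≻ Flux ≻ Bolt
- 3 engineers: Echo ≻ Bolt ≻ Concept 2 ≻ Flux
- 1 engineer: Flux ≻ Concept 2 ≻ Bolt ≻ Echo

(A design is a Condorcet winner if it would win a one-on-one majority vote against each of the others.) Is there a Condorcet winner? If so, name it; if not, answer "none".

Pairwise majorities:
Concept 2 vs Flux: Concept 2 wins 4–1.
Concept 2–Bolt: Bolt 3–2.
Concept 2 vs Echo: Echo, 3–2.
Flux vs Bolt: Bolt wins 3–2.
Flux vs Echo: Echo wins 4–1.
Bolt–Echo: Echo 4–1.
Echo beats each of Concept 2, Flux, Bolt — Echo is the Condorcet winner.

Echo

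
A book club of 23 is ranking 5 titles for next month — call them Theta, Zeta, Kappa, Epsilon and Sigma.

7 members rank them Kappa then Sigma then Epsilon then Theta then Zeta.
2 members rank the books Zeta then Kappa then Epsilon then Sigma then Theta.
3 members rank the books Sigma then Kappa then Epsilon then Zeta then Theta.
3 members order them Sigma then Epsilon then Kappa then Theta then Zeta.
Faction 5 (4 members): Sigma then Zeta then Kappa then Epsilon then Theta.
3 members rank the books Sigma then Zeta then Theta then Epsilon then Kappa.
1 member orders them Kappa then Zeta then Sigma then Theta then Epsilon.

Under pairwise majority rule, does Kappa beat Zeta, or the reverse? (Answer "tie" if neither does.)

Kappa

Ballots ranking Kappa above Zeta: 7 + 3 + 3 + 1 = 14.
Ballots ranking Zeta above Kappa: 23 − 14 = 9.
Kappa wins the head-to-head 14–9.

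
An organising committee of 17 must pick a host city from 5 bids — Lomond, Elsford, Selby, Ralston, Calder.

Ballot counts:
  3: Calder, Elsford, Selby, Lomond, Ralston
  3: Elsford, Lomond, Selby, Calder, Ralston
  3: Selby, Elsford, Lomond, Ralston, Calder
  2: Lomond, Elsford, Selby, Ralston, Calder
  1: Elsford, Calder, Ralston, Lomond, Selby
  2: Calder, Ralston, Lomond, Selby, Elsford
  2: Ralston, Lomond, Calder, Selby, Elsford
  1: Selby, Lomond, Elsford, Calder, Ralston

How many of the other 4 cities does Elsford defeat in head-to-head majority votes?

Elsford against each rival (17 organisers):
Elsford vs Lomond: 3+3+3+1 = 10 for Elsford, 7 for Lomond — Elsford by 10–7.
Elsford vs Selby: 9 to 8, Elsford.
Elsford vs Ralston: Elsford, 13–4.
Elsford vs Calder: Elsford wins 10–7.
Elsford beats Lomond, Selby, Ralston, Calder — 4 pairwise wins.

4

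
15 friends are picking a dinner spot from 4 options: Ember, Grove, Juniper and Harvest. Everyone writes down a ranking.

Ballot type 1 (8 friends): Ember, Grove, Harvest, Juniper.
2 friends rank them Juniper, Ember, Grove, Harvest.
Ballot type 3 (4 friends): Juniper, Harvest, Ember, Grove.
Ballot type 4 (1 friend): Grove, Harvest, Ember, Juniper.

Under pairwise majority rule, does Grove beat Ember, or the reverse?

Ballots ranking Grove above Ember: 1.
Ballots ranking Ember above Grove: 15 − 1 = 14.
Ember wins the head-to-head 14–1.

Ember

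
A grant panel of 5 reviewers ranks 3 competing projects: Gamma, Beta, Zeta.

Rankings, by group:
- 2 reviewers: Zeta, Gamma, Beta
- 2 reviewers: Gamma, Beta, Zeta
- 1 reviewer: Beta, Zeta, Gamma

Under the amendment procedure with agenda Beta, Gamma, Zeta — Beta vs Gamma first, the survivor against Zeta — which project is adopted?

Zeta

Round 1: Beta vs Gamma — 1–4, Gamma advances.
Round 2: Gamma vs Zeta — 2–3, Zeta advances.
The agenda winner is Zeta.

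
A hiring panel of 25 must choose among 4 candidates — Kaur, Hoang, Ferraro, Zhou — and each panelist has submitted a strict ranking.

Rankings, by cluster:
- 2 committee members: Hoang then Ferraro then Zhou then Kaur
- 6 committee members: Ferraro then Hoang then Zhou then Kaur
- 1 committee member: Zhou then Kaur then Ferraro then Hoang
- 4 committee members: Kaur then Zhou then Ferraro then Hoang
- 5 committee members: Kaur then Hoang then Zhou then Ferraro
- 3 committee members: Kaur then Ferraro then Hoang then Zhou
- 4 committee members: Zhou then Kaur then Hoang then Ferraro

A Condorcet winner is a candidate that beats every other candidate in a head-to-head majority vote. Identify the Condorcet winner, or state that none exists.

none

Check each pair by majority over 25 ballots:
Kaur vs Hoang: 17 to 8, Kaur.
Kaur vs Ferraro: 1+4+5+3+4 = 17 for Kaur, 8 for Ferraro — Kaur by 17–8.
Kaur vs Zhou: Zhou wins 13–12.
Hoang vs Ferraro: 11 to 14, Ferraro.
Hoang vs Zhou: Hoang is ranked higher on 2+6+5+3 = 16 ballots, Zhou on 9. Hoang wins 16–9.
Ferraro vs Zhou: Ferraro preferred on 2+6+3 = 11 ballots; Zhou wins 14–11.
Every candidate loses at least once (Kaur loses to Zhou; Hoang loses to Kaur; Ferraro loses to Kaur; Zhou loses to Hoang). The majority relation contains the cycle Kaur → Hoang → Zhou → Kaur, so there is no Condorcet winner.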